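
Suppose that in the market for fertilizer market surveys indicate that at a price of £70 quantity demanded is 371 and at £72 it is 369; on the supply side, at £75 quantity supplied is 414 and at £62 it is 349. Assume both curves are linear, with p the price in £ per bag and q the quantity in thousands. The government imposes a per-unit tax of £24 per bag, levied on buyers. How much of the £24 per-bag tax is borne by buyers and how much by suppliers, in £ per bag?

Demand slope: (369 − 371)/(72 − 70) = -1, so qd = 441 − p.
Supply slope: (349 − 414)/(62 − 75) = 5, so qs = 5p + 39.
Before the tax: set 441 − p = 5p + 39 → p* = £67, q* = 374.
With the tax collected from buyers, demand (in seller-price terms) shifts: qd = 441 − (p + 24).
New equilibrium: buyers pay £87, suppliers receive £63, q = 354. (Wedge: pb − ps = 24.)
Burden on buyers: £20; on suppliers: £4. (They sum to £24.)
The less price-elastic side of the market bears the larger share of a per-unit tax.

Buyers bear £20 per bag; suppliers bear £4 per bag.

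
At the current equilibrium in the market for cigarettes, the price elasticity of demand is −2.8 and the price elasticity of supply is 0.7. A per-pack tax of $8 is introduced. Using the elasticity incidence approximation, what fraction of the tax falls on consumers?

Consumers' share ≈ 0.2.

Incidence ratio: consumers' share ≈ εs / (εs + |εd|) = 0.7 / (0.7 + 2.8) = 0.2.
Supply is the less elastic side, so consumers bear the smaller share.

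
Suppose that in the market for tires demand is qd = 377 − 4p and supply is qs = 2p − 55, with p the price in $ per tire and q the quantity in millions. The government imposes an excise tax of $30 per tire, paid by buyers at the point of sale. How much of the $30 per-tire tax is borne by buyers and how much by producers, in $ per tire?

Buyers bear $10 per tire; producers bear $20 per tire.

Without the tax, 377 − 4p = 2p − 55 gives 6p = 432, so p* = $72 and q* = 89.
With the tax collected from buyers, demand (in seller-price terms) shifts: qd = 377 − 4(p + 30).
Solving gives q = 49 with buyers paying $82 and producers receiving $52 (the $30 wedge).
Burden on buyers: $10; on producers: $20. (They sum to $30.)
The less price-elastic side of the market bears the larger share of a per-unit tax.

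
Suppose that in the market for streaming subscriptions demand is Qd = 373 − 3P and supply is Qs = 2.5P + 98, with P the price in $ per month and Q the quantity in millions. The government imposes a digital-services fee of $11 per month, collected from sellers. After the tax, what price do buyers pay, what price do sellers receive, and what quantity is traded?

Buyers pay $55; sellers receive $44; quantity = 208.

Without the tax, 373 − 3P = 2.5P + 98 gives 5.5P = 275, so P* = $50 and Q* = 223.
With the tax collected from sellers, supply shifts: Qs = 2.5(P − 11) + 98.
New equilibrium: buyers pay $55, sellers receive $44, Q = 208. (Wedge: Pb − Ps = 11.)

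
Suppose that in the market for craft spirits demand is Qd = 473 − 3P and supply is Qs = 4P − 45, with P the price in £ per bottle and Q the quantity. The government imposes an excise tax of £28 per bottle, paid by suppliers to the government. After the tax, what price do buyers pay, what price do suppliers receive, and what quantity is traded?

Buyers pay £90; suppliers receive £62; quantity = 203.

Before the tax: set 473 − 3P = 4P − 45 → P* = £74, Q* = 251.
With the tax collected from suppliers, supply shifts: Qs = 4(P − 28) − 45.
New equilibrium: buyers pay £90, suppliers receive £62, Q = 203. (Wedge: Pb − Ps = 28.)
The less price-elastic side of the market bears the larger share of a per-unit tax.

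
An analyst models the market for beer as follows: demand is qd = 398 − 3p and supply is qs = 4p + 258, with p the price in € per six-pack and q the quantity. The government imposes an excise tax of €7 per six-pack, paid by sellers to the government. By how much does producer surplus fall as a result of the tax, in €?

Before the tax: set 398 − 3p = 4p + 258 → p* = €20, q* = 338.
With the tax collected from sellers, supply shifts: qs = 4(p − 7) + 258.
New equilibrium: buyers pay €24, sellers receive €17, q = 326. (Wedge: pb − ps = 7.)
ΔPS is the trapezoid between Q = 326 and Q = 338 of height €3: ½ · (338 + 326) · 3 = €996.

Producer surplus falls by €996.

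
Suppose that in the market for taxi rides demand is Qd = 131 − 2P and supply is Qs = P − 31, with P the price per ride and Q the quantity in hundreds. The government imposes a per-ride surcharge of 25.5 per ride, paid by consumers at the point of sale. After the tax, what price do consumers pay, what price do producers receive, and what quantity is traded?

Consumers pay 62.5; producers receive 37; quantity = 6.

Before the tax: set 131 − 2P = P − 31 → P* = 54, Q* = 23.
With the tax collected from consumers, demand (in seller-price terms) shifts: Qd = 131 − 2(P + 25.5).
Solving gives Q = 6 with consumers paying 62.5 and producers receiving 37 (the 25.5 wedge).
The less price-elastic side of the market bears the larger share of a per-unit tax.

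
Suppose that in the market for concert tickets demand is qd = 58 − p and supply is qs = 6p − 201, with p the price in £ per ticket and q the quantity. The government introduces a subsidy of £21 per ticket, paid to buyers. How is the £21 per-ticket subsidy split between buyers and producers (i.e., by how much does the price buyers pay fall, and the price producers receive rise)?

Buyers gain £18 per ticket; producers gain £3 per ticket.

Without the subsidy, 58 − p = 6p − 201 gives 7p = 259, so p* = £37 and q* = 21.
With a per-unit subsidy paid to buyers, each effectively pays p − 21, so demand becomes qd = 58 − (p − 21).
Solving gives q = 39 with buyers paying £19 and producers receiving £40 (the £21 wedge).
Gain to buyers: £18; to producers: £3. (They sum to £21.)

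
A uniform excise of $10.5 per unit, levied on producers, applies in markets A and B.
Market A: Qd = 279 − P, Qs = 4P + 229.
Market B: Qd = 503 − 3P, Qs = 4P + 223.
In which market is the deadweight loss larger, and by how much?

Market A: pre-tax P* = $10, Q* = 269; post-tax Q = 260.6; deadweight loss = $44.1.
Market B: pre-tax P* = $40, Q* = 383; post-tax Q = 365; deadweight loss = $94.5.
Difference: $44.1 vs $94.5 → market B is larger by $50.4.

Market B, by $50.4.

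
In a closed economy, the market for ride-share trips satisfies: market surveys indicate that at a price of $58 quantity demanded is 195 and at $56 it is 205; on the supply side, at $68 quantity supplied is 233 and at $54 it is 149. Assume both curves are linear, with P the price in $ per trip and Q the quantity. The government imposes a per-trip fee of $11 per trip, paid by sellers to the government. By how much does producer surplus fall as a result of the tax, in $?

Demand slope: (205 − 195)/(56 − 58) = -5, so Qd = 485 − 5P.
Supply slope: (149 − 233)/(54 − 68) = 6, so Qs = 6P − 175.
Without the tax, 485 − 5P = 6P − 175 gives 11P = 660, so P* = $60 and Q* = 185.
With the tax collected from sellers, supply shifts: Qs = 6(P − 11) − 175.
New equilibrium: consumers pay $66, sellers receive $55, Q = 155. (Wedge: Pb − Ps = 11.)
ΔPS is the trapezoid between Q = 155 and Q = 185 of height $5: ½ · (185 + 155) · 5 = $850.

Producer surplus falls by $850.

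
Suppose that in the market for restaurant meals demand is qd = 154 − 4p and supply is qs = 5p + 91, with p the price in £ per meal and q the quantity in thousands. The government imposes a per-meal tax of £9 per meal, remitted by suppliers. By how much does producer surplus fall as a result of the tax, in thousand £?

Producer surplus falls by £464 thousand.

Before the tax: set 154 − 4p = 5p + 91 → p* = £7, q* = 126.
With the tax collected from suppliers, supply shifts: qs = 5(p − 9) + 91.
New equilibrium: buyers pay £12, suppliers receive £3, q = 106. (Wedge: pb − ps = 9.)
ΔPS is the trapezoid between Q = 106 and Q = 126 of height £4: ½ · (126 + 106) · 4 = £464.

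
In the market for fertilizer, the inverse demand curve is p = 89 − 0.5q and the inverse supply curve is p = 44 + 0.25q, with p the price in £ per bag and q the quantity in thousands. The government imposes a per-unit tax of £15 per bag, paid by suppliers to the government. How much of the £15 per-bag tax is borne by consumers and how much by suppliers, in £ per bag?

Consumers bear £10 per bag; suppliers bear £5 per bag.

Inverting to q(p) form: qd = 178 − 2p; qs = 4p − 176.
Without the tax, 178 − 2p = 4p − 176 gives 6p = 354, so p* = £59 and q* = 60.
With the tax collected from suppliers, supply shifts: qs = 4(p − 15) − 176.
Solving gives q = 40 with consumers paying £69 and suppliers receiving £54 (the £15 wedge).
Burden on consumers: £10; on suppliers: £5. (They sum to £15.)
The less price-elastic side of the market bears the larger share of a per-unit tax.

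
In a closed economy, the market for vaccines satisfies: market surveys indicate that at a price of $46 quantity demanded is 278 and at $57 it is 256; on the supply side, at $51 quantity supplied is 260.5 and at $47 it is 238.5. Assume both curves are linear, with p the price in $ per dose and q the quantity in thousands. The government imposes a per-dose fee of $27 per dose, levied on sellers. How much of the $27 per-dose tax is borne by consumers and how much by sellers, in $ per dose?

Consumers bear $19.8 per dose; sellers bear $7.2 per dose.

Demand slope: (256 − 278)/(57 − 46) = -2, so qd = 370 − 2p.
Supply slope: (238.5 − 260.5)/(47 − 51) = 5.5, so qs = 5.5p − 20.
Before the tax: set 370 − 2p = 5.5p − 20 → p* = $52, q* = 266.
With the tax collected from sellers, supply shifts: qs = 5.5(p − 27) − 20.
New equilibrium: consumers pay $71.8, sellers receive $44.8, q = 226.4. (Wedge: pb − ps = 27.)
Burden on consumers: $19.8; on sellers: $7.2. (They sum to $27.)
The less price-elastic side of the market bears the larger share of a per-unit tax.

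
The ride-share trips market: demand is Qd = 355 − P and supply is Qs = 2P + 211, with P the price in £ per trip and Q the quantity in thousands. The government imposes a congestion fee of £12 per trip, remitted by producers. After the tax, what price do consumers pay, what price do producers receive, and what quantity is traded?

Consumers pay £56; producers receive £44; quantity = 299.

Before the tax: set 355 − P = 2P + 211 → P* = £48, Q* = 307.
With the tax collected from producers, supply shifts: Qs = 2(P − 12) + 211.
New equilibrium: consumers pay £56, producers receive £44, Q = 299. (Wedge: Pb − Ps = 12.)
The less price-elastic side of the market bears the larger share of a per-unit tax.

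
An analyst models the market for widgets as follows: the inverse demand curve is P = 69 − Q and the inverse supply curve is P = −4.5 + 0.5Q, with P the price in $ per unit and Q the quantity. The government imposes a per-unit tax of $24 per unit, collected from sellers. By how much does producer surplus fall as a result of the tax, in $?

Producer surplus falls by $328.

Rewrite in direct form: Qd = 69 − P and Qs = 2P + 9.
Before the tax: set 69 − P = 2P + 9 → P* = $20, Q* = 49.
With the tax collected from sellers, supply shifts: Qs = 2(P − 24) + 9.
Solving gives Q = 33 with buyers paying $36 and sellers receiving $12 (the $24 wedge).
ΔPS is the trapezoid between Q = 33 and Q = 49 of height $8: ½ · (49 + 33) · 8 = $328.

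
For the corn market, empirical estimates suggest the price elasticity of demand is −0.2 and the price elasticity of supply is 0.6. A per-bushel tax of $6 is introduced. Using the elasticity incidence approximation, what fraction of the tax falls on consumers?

Consumers' share ≈ 0.75.

Incidence ratio: consumers' share ≈ εs / (εs + |εd|) = 0.6 / (0.6 + 0.2) = 0.75.
Supply is the more elastic side, so consumers bear the larger share.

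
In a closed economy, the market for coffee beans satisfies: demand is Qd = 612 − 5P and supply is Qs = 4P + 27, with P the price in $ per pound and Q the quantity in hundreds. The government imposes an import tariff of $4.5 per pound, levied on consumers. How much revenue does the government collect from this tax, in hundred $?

Before the tax: set 612 − 5P = 4P + 27 → P* = $65, Q* = 287.
With the tax collected from consumers, demand (in seller-price terms) shifts: Qd = 612 − 5(P + 4.5).
Solving gives Q = 277 with consumers paying $67 and suppliers receiving $62.5 (the $4.5 wedge).
Revenue = t · Q = 4.5 · 277 = $1246.5.

Tax revenue = $1246.5 hundred.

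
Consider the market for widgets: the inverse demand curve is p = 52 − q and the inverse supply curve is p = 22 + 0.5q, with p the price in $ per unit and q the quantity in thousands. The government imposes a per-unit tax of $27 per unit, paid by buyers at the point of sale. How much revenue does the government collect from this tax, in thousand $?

Rewrite in direct form: qd = 52 − p and qs = 2p − 44.
Without the tax, 52 − p = 2p − 44 gives 3p = 96, so p* = $32 and q* = 20.
With the tax collected from buyers, demand (in seller-price terms) shifts: qd = 52 − (p + 27).
New equilibrium: buyers pay $50, suppliers receive $23, q = 2. (Wedge: pb − ps = 27.)
Revenue = t · Q = 27 · 2 = $54.

Tax revenue = $54 thousand.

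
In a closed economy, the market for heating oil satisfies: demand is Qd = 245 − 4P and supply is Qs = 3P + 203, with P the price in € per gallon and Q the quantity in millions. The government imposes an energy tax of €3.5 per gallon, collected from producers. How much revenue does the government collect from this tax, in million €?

Tax revenue = €752.5 million.

Without the tax, 245 − 4P = 3P + 203 gives 7P = 42, so P* = €6 and Q* = 221.
With the tax collected from producers, supply shifts: Qs = 3(P − 3.5) + 203.
Solving gives Q = 215 with buyers paying €7.5 and producers receiving €4 (the €3.5 wedge).
Revenue = t · Q = 3.5 · 215 = €752.5.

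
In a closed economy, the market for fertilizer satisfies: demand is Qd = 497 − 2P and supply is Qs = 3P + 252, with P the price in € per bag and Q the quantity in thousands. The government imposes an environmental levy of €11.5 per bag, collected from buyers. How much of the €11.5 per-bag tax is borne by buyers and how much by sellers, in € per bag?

Buyers bear €6.9 per bag; sellers bear €4.6 per bag.

Before the tax: set 497 − 2P = 3P + 252 → P* = €49, Q* = 399.
With the tax collected from buyers, demand (in seller-price terms) shifts: Qd = 497 − 2(P + 11.5).
New equilibrium: buyers pay €55.9, sellers receive €44.4, Q = 385.2. (Wedge: Pb − Ps = 11.5.)
Burden on buyers: €6.9; on sellers: €4.6. (They sum to €11.5.)
The less price-elastic side of the market bears the larger share of a per-unit tax.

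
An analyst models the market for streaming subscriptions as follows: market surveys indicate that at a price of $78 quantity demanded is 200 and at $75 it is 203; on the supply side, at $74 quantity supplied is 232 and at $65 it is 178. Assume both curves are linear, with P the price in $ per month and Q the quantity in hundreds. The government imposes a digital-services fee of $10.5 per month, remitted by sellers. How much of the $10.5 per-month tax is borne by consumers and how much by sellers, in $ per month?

Demand slope: (203 − 200)/(75 − 78) = -1, so Qd = 278 − P.
Supply slope: (178 − 232)/(65 − 74) = 6, so Qs = 6P − 212.
Before the tax: set 278 − P = 6P − 212 → P* = $70, Q* = 208.
With the tax collected from sellers, supply shifts: Qs = 6(P − 10.5) − 212.
New equilibrium: consumers pay $79, sellers receive $68.5, Q = 199. (Wedge: Pb − Ps = 10.5.)
Burden on consumers: $9; on sellers: $1.5. (They sum to $10.5.)
The less price-elastic side of the market bears the larger share of a per-unit tax.

Consumers bear $9 per month; sellers bear $1.5 per month.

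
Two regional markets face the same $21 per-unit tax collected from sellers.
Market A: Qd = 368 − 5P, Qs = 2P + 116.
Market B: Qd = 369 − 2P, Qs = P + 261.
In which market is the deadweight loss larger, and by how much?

Market A, by $168.

Market A: pre-tax P* = $36, Q* = 188; post-tax Q = 158; deadweight loss = $315.
Market B: pre-tax P* = $36, Q* = 297; post-tax Q = 283; deadweight loss = $147.
Difference: $315 vs $147 → market A is larger by $168.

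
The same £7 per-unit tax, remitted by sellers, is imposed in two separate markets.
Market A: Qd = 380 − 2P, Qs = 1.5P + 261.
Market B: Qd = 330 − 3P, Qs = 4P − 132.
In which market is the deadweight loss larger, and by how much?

Market A: pre-tax P* = £34, Q* = 312; post-tax Q = 306; deadweight loss = £21.
Market B: pre-tax P* = £66, Q* = 132; post-tax Q = 120; deadweight loss = £42.
Difference: £21 vs £42 → market B is larger by £21.

Market B, by £21.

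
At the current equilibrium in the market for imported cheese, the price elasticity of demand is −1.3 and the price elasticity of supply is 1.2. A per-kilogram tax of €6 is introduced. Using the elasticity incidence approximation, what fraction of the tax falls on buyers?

Incidence ratio: buyers' share ≈ εs / (εs + |εd|) = 1.2 / (1.2 + 1.3) = 0.48.
Supply is the less elastic side, so buyers bear the smaller share.

Buyers' share ≈ 0.48.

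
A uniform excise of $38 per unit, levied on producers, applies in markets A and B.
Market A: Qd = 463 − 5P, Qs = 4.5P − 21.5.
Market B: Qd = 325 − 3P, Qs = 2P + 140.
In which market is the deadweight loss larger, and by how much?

Market A, by $843.6.

Market A: pre-tax P* = $51, Q* = 208; post-tax Q = 118; deadweight loss = $1710.
Market B: pre-tax P* = $37, Q* = 214; post-tax Q = 168.4; deadweight loss = $866.4.
Difference: $1710 vs $866.4 → market A is larger by $843.6.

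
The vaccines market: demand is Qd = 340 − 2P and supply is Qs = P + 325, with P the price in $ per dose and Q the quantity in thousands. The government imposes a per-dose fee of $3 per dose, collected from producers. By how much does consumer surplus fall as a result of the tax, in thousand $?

Without the tax, 340 − 2P = P + 325 gives 3P = 15, so P* = $5 and Q* = 330.
With the tax collected from producers, supply shifts: Qs = (P − 3) + 325.
New equilibrium: buyers pay $6, producers receive $3, Q = 328. (Wedge: Pb − Ps = 3.)
ΔCS is the trapezoid between Q = 328 and Q = 330 of height $1: ½ · (330 + 328) · 1 = $329.

Consumer surplus falls by $329 thousand.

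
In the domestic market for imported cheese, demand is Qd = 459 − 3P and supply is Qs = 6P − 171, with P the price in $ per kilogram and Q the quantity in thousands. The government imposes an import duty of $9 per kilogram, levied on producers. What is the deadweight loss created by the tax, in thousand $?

Deadweight loss = $81 thousand.

Without the tax, 459 − 3P = 6P − 171 gives 9P = 630, so P* = $70 and Q* = 249.
With the tax collected from producers, supply shifts: Qs = 6(P − 9) − 171.
Solving gives Q = 231 with consumers paying $76 and producers receiving $67 (the $9 wedge).
Quantity falls by |ΔQ| = |249 − 231| = 18.
DWL = ½ · t · |ΔQ| = ½ · 9 · 18 = $81.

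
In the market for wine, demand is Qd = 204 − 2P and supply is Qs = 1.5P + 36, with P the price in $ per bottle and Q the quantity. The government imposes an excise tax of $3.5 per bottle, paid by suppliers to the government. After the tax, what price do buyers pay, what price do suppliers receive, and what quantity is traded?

Buyers pay $49.5; suppliers receive $46; quantity = 105.

Without the tax, 204 − 2P = 1.5P + 36 gives 3.5P = 168, so P* = $48 and Q* = 108.
With the tax collected from suppliers, supply shifts: Qs = 1.5(P − 3.5) + 36.
New equilibrium: buyers pay $49.5, suppliers receive $46, Q = 105. (Wedge: Pb − Ps = 3.5.)
The less price-elastic side of the market bears the larger share of a per-unit tax.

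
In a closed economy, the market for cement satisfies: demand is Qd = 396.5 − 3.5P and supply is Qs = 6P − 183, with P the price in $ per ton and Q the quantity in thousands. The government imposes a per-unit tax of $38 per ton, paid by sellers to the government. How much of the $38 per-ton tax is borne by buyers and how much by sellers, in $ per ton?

Before the tax: set 396.5 − 3.5P = 6P − 183 → P* = $61, Q* = 183.
With the tax collected from sellers, supply shifts: Qs = 6(P − 38) − 183.
New equilibrium: buyers pay $85, sellers receive $47, Q = 99. (Wedge: Pb − Ps = 38.)
Burden on buyers: $24; on sellers: $14. (They sum to $38.)
The less price-elastic side of the market bears the larger share of a per-unit tax.

Buyers bear $24 per ton; sellers bear $14 per ton.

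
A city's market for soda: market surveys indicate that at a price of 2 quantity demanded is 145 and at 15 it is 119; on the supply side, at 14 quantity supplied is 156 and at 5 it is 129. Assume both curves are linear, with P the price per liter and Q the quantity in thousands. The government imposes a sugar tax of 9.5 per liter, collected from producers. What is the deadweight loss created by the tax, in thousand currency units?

Deadweight loss = 54.15 thousand.

Demand slope: (119 − 145)/(15 − 2) = -2, so Qd = 149 − 2P.
Supply slope: (129 − 156)/(5 − 14) = 3, so Qs = 3P + 114.
Before the tax: set 149 − 2P = 3P + 114 → P* = 7, Q* = 135.
With the tax collected from producers, supply shifts: Qs = 3(P − 9.5) + 114.
New equilibrium: buyers pay 12.7, producers receive 3.2, Q = 123.6. (Wedge: Pb − Ps = 9.5.)
Quantity falls by |ΔQ| = |135 − 123.6| = 11.4.
DWL = ½ · t · |ΔQ| = ½ · 9.5 · 11.4 = 54.15.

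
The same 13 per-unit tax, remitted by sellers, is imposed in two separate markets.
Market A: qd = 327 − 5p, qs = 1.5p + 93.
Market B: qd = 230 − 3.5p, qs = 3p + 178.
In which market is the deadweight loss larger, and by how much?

Market B, by 39.

Market A: pre-tax p* = 36, q* = 147; post-tax q = 132; deadweight loss = 97.5.
Market B: pre-tax p* = 8, q* = 202; post-tax q = 181; deadweight loss = 136.5.
Difference: 97.5 vs 136.5 → market B is larger by 39.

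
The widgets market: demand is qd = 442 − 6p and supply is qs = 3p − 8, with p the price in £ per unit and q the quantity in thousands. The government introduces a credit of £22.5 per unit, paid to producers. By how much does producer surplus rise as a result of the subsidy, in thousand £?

Before the subsidy: set 442 − 6p = 3p − 8 → p* = £50, q* = 142.
With a per-unit subsidy paid to producers, each receives p + 22.5 per unit sold, so supply becomes qs = 3(p + 22.5) − 8.
Solving gives q = 187 with buyers paying £42.5 and producers receiving £65 (the £22.5 wedge).
ΔPS is the trapezoid between Q = 187 and Q = 142 of height £15: ½ · (142 + 187) · 15 = £2467.5.

Producer surplus rises by £2467.5 thousand.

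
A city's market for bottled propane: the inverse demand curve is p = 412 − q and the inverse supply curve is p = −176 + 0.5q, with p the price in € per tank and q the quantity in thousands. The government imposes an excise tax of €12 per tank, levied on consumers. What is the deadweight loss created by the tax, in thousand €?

Inverting to q(p) form: qd = 412 − p; qs = 2p + 352.
Before the tax: set 412 − p = 2p + 352 → p* = €20, q* = 392.
With the tax collected from consumers, demand (in seller-price terms) shifts: qd = 412 − (p + 12).
New equilibrium: consumers pay €28, producers receive €16, q = 384. (Wedge: pb − ps = 12.)
Quantity falls by |ΔQ| = |392 − 384| = 8.
DWL = ½ · t · |ΔQ| = ½ · 12 · 8 = €48.

Deadweight loss = €48 thousand.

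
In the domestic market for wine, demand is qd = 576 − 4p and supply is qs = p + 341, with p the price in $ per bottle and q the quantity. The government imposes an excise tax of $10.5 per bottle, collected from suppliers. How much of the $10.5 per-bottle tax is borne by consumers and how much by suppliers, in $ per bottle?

Consumers bear $2.1 per bottle; suppliers bear $8.4 per bottle.

Without the tax, 576 − 4p = p + 341 gives 5p = 235, so p* = $47 and q* = 388.
With the tax collected from suppliers, supply shifts: qs = (p − 10.5) + 341.
New equilibrium: consumers pay $49.1, suppliers receive $38.6, q = 379.6. (Wedge: pb − ps = 10.5.)
Burden on consumers: $2.1; on suppliers: $8.4. (They sum to $10.5.)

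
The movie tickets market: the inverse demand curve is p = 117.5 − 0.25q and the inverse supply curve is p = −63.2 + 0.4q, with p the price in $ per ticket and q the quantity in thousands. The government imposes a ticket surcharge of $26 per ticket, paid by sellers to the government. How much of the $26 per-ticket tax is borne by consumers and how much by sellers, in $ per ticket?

Consumers bear $10 per ticket; sellers bear $16 per ticket.

Inverting to q(p) form: qd = 470 − 4p; qs = 2.5p + 158.
Without the tax, 470 − 4p = 2.5p + 158 gives 6.5p = 312, so p* = $48 and q* = 278.
With the tax collected from sellers, supply shifts: qs = 2.5(p − 26) + 158.
New equilibrium: consumers pay $58, sellers receive $32, q = 238. (Wedge: pb − ps = 26.)
Burden on consumers: $10; on sellers: $16. (They sum to $26.)
The less price-elastic side of the market bears the larger share of a per-unit tax.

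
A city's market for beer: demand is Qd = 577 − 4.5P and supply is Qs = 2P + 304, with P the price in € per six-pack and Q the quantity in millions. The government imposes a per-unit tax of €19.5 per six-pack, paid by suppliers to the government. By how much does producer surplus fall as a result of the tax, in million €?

Without the tax, 577 − 4.5P = 2P + 304 gives 6.5P = 273, so P* = €42 and Q* = 388.
With the tax collected from suppliers, supply shifts: Qs = 2(P − 19.5) + 304.
Solving gives Q = 361 with buyers paying €48 and suppliers receiving €28.5 (the €19.5 wedge).
ΔPS is the trapezoid between Q = 361 and Q = 388 of height €13.5: ½ · (388 + 361) · 13.5 = €5055.75.

Producer surplus falls by €5055.75 million.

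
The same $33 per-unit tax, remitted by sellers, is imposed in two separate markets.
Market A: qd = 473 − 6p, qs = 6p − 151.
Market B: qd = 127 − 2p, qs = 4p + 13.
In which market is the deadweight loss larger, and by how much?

Market A: pre-tax p* = $52, q* = 161; post-tax q = 62; deadweight loss = $1633.5.
Market B: pre-tax p* = $19, q* = 89; post-tax q = 45; deadweight loss = $726.
Difference: $1633.5 vs $726 → market A is larger by $907.5.

Market A, by $907.5.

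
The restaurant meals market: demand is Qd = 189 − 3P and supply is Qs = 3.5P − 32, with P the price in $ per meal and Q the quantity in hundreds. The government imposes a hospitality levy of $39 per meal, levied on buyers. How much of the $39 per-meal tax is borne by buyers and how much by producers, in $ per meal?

Before the tax: set 189 − 3P = 3.5P − 32 → P* = $34, Q* = 87.
With the tax collected from buyers, demand (in seller-price terms) shifts: Qd = 189 − 3(P + 39).
Solving gives Q = 24 with buyers paying $55 and producers receiving $16 (the $39 wedge).
Burden on buyers: $21; on producers: $18. (They sum to $39.)

Buyers bear $21 per meal; producers bear $18 per meal.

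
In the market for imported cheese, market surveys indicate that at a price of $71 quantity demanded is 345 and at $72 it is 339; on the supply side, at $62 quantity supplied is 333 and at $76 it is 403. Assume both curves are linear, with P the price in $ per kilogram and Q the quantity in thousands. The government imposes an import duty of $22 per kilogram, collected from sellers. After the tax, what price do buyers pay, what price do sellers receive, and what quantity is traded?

Demand slope: (339 − 345)/(72 − 71) = -6, so Qd = 771 − 6P.
Supply slope: (403 − 333)/(76 − 62) = 5, so Qs = 5P + 23.
Without the tax, 771 − 6P = 5P + 23 gives 11P = 748, so P* = $68 and Q* = 363.
With the tax collected from sellers, supply shifts: Qs = 5(P − 22) + 23.
New equilibrium: buyers pay $78, sellers receive $56, Q = 303. (Wedge: Pb − Ps = 22.)
The less price-elastic side of the market bears the larger share of a per-unit tax.

Buyers pay $78; sellers receive $56; quantity = 303.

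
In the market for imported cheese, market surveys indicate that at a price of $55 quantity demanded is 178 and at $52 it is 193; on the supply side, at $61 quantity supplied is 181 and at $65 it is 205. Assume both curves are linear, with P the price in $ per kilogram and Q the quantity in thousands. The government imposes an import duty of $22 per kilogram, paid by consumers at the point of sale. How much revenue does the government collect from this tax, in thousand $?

Demand slope: (193 − 178)/(52 − 55) = -5, so Qd = 453 − 5P.
Supply slope: (205 − 181)/(65 − 61) = 6, so Qs = 6P − 185.
Without the tax, 453 − 5P = 6P − 185 gives 11P = 638, so P* = $58 and Q* = 163.
With the tax collected from consumers, demand (in seller-price terms) shifts: Qd = 453 − 5(P + 22).
New equilibrium: consumers pay $70, suppliers receive $48, Q = 103. (Wedge: Pb − Ps = 22.)
Revenue = t · Q = 22 · 103 = $2266.

Tax revenue = $2266 thousand.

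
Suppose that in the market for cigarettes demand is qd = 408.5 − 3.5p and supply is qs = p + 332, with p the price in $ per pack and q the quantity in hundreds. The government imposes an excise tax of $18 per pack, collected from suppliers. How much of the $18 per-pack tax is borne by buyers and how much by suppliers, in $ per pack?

Without the tax, 408.5 − 3.5p = p + 332 gives 4.5p = 76.5, so p* = $17 and q* = 349.
With the tax collected from suppliers, supply shifts: qs = (p − 18) + 332.
New equilibrium: buyers pay $21, suppliers receive $3, q = 335. (Wedge: pb − ps = 18.)
Burden on buyers: $4; on suppliers: $14. (They sum to $18.)

Buyers bear $4 per pack; suppliers bear $14 per pack.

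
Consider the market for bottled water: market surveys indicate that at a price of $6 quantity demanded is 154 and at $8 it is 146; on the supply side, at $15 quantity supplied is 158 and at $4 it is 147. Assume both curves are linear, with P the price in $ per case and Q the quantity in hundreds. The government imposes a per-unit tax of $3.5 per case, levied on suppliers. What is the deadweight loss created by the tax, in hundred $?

Deadweight loss = $4.9 hundred.

Demand slope: (146 − 154)/(8 − 6) = -4, so Qd = 178 − 4P.
Supply slope: (147 − 158)/(4 − 15) = 1, so Qs = P + 143.
Without the tax, 178 − 4P = P + 143 gives 5P = 35, so P* = $7 and Q* = 150.
With the tax collected from suppliers, supply shifts: Qs = (P − 3.5) + 143.
Solving gives Q = 147.2 with consumers paying $7.7 and suppliers receiving $4.2 (the $3.5 wedge).
Quantity falls by |ΔQ| = |150 − 147.2| = 2.8.
DWL = ½ · t · |ΔQ| = ½ · 3.5 · 2.8 = $4.9.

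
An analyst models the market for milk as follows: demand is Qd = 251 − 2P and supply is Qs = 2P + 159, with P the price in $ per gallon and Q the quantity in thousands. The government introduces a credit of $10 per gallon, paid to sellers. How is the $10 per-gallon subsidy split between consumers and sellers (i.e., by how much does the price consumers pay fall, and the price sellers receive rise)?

Consumers gain $5 per gallon; sellers gain $5 per gallon.

Before the subsidy: set 251 − 2P = 2P + 159 → P* = $23, Q* = 205.
With a per-unit subsidy paid to sellers, each receives P + 10 per unit sold, so supply becomes Qs = 2(P + 10) + 159.
Solving gives Q = 215 with consumers paying $18 and sellers receiving $28 (the $10 wedge).
Gain to consumers: $5; to sellers: $5. (They sum to $10.)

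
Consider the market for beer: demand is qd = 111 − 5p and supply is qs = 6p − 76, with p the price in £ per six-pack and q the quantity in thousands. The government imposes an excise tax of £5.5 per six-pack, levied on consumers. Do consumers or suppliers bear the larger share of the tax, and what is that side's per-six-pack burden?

Before the tax: set 111 − 5p = 6p − 76 → p* = £17, q* = 26.
With the tax collected from consumers, demand (in seller-price terms) shifts: qd = 111 − 5(p + 5.5).
Solving gives q = 11 with consumers paying £20 and suppliers receiving £14.5 (the £5.5 wedge).
Per-six-pack burden: consumers £3, suppliers £2.5.
Consumers take the larger share because demand is less price-elastic here (demand slope 5 vs supply slope 6).
The less price-elastic side of the market bears the larger share of a per-unit tax.

Consumers bear the larger share: £3 per six-pack.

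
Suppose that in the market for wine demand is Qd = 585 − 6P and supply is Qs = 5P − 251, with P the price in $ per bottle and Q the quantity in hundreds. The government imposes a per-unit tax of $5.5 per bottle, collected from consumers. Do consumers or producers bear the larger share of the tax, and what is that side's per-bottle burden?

Producers bear the larger share: $3 per bottle.

Without the tax, 585 − 6P = 5P − 251 gives 11P = 836, so P* = $76 and Q* = 129.
With the tax collected from consumers, demand (in seller-price terms) shifts: Qd = 585 − 6(P + 5.5).
New equilibrium: consumers pay $78.5, producers receive $73, Q = 114. (Wedge: Pb − Ps = 5.5.)
Per-bottle burden: consumers $2.5, producers $3.
Producers take the larger share because supply is less price-elastic here (demand slope 6 vs supply slope 5).
The less price-elastic side of the market bears the larger share of a per-unit tax.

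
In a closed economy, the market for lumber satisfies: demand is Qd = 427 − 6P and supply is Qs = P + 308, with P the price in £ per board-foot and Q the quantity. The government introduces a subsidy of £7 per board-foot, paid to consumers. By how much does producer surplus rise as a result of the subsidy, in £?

Producer surplus rises by £1968.

Without the subsidy, 427 − 6P = P + 308 gives 7P = 119, so P* = £17 and Q* = 325.
With a per-unit subsidy paid to consumers, each effectively pays P − 7, so demand becomes Qd = 427 − 6(P − 7).
New equilibrium: consumers pay £16, sellers receive £23, Q = 331. (Wedge: Pb − Ps = −7.)
ΔPS is the trapezoid between Q = 331 and Q = 325 of height £6: ½ · (325 + 331) · 6 = £1968.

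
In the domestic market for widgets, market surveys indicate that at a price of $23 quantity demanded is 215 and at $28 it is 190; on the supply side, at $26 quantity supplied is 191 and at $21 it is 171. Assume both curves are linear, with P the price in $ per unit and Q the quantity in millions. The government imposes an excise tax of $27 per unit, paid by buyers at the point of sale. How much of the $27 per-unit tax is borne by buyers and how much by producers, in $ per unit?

Demand slope: (190 − 215)/(28 − 23) = -5, so Qd = 330 − 5P.
Supply slope: (171 − 191)/(21 − 26) = 4, so Qs = 4P + 87.
Before the tax: set 330 − 5P = 4P + 87 → P* = $27, Q* = 195.
With the tax collected from buyers, demand (in seller-price terms) shifts: Qd = 330 − 5(P + 27).
Solving gives Q = 135 with buyers paying $39 and producers receiving $12 (the $27 wedge).
Burden on buyers: $12; on producers: $15. (They sum to $27.)
The less price-elastic side of the market bears the larger share of a per-unit tax.

Buyers bear $12 per unit; producers bear $15 per unit.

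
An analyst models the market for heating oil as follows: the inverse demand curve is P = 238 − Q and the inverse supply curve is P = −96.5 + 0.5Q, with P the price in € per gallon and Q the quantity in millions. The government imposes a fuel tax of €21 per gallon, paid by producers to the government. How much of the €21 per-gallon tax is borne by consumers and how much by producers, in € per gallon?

Consumers bear €14 per gallon; producers bear €7 per gallon.

Rewrite in direct form: Qd = 238 − P and Qs = 2P + 193.
Without the tax, 238 − P = 2P + 193 gives 3P = 45, so P* = €15 and Q* = 223.
With the tax collected from producers, supply shifts: Qs = 2(P − 21) + 193.
Solving gives Q = 209 with consumers paying €29 and producers receiving €8 (the €21 wedge).
Burden on consumers: €14; on producers: €7. (They sum to €21.)
The less price-elastic side of the market bears the larger share of a per-unit tax.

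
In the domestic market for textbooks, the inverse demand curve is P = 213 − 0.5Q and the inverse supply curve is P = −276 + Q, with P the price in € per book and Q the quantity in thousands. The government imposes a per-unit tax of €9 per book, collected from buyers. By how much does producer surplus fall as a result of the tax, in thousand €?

Inverting to Q(P) form: Qd = 426 − 2P; Qs = P + 276.
Before the tax: set 426 − 2P = P + 276 → P* = €50, Q* = 326.
With the tax collected from buyers, demand (in seller-price terms) shifts: Qd = 426 − 2(P + 9).
Solving gives Q = 320 with buyers paying €53 and sellers receiving €44 (the €9 wedge).
ΔPS is the trapezoid between Q = 320 and Q = 326 of height €6: ½ · (326 + 320) · 6 = €1938.

Producer surplus falls by €1938 thousand.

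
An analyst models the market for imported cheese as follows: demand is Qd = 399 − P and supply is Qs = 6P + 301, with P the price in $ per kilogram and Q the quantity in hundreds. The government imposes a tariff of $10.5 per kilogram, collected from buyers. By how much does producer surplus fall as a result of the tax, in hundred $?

Producer surplus falls by $570.75 hundred.

Without the tax, 399 − P = 6P + 301 gives 7P = 98, so P* = $14 and Q* = 385.
With the tax collected from buyers, demand (in seller-price terms) shifts: Qd = 399 − (P + 10.5).
New equilibrium: buyers pay $23, producers receive $12.5, Q = 376. (Wedge: Pb − Ps = 10.5.)
ΔPS is the trapezoid between Q = 376 and Q = 385 of height $1.5: ½ · (385 + 376) · 1.5 = $570.75.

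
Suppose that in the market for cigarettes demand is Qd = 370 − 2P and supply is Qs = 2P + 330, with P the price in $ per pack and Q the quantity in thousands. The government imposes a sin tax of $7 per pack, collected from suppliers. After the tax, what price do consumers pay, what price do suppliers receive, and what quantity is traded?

Without the tax, 370 − 2P = 2P + 330 gives 4P = 40, so P* = $10 and Q* = 350.
With the tax collected from suppliers, supply shifts: Qs = 2(P − 7) + 330.
New equilibrium: consumers pay $13.5, suppliers receive $6.5, Q = 343. (Wedge: Pb − Ps = 7.)

Consumers pay $13.5; suppliers receive $6.5; quantity = 343.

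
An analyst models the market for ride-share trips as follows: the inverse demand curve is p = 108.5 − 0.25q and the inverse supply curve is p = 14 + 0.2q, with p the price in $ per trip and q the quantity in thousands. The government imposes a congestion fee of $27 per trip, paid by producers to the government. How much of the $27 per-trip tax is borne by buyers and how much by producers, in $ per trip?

Buyers bear $15 per trip; producers bear $12 per trip.

Rewrite in direct form: qd = 434 − 4p and qs = 5p − 70.
Before the tax: set 434 − 4p = 5p − 70 → p* = $56, q* = 210.
With the tax collected from producers, supply shifts: qs = 5(p − 27) − 70.
New equilibrium: buyers pay $71, producers receive $44, q = 150. (Wedge: pb − ps = 27.)
Burden on buyers: $15; on producers: $12. (They sum to $27.)
The less price-elastic side of the market bears the larger share of a per-unit tax.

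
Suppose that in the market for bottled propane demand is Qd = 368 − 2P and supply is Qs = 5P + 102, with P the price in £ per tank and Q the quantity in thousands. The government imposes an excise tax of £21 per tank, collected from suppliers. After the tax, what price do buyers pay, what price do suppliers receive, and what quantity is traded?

Without the tax, 368 − 2P = 5P + 102 gives 7P = 266, so P* = £38 and Q* = 292.
With the tax collected from suppliers, supply shifts: Qs = 5(P − 21) + 102.
New equilibrium: buyers pay £53, suppliers receive £32, Q = 262. (Wedge: Pb − Ps = 21.)
The less price-elastic side of the market bears the larger share of a per-unit tax.

Buyers pay £53; suppliers receive £32; quantity = 262.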